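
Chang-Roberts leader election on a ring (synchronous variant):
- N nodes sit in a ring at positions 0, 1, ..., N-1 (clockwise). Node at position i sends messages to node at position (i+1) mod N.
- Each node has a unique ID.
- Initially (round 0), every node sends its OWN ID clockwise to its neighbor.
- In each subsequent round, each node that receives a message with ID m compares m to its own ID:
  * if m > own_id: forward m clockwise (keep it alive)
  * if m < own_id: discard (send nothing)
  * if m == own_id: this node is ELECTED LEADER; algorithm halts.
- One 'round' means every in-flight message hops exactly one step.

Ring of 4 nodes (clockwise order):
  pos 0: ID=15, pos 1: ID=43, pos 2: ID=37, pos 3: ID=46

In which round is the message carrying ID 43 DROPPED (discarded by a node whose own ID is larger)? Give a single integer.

Round 1: pos1(id43) recv 15: drop; pos2(id37) recv 43: fwd; pos3(id46) recv 37: drop; pos0(id15) recv 46: fwd
Round 2: pos3(id46) recv 43: drop; pos1(id43) recv 46: fwd
Round 3: pos2(id37) recv 46: fwd
Round 4: pos3(id46) recv 46: ELECTED
Message ID 43 originates at pos 1; dropped at pos 3 in round 2

Answer: 2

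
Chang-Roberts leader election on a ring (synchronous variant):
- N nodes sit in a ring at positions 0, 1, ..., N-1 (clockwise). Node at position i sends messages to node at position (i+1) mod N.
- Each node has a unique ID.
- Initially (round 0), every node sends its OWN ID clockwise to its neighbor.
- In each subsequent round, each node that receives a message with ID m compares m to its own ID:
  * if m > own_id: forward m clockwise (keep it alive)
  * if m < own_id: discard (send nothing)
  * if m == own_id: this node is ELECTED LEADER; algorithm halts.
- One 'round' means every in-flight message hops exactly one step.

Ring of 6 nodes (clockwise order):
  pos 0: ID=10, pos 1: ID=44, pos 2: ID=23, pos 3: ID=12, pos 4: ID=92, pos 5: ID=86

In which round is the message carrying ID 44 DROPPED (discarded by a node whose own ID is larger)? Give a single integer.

Answer: 3

Derivation:
Round 1: pos1(id44) recv 10: drop; pos2(id23) recv 44: fwd; pos3(id12) recv 23: fwd; pos4(id92) recv 12: drop; pos5(id86) recv 92: fwd; pos0(id10) recv 86: fwd
Round 2: pos3(id12) recv 44: fwd; pos4(id92) recv 23: drop; pos0(id10) recv 92: fwd; pos1(id44) recv 86: fwd
Round 3: pos4(id92) recv 44: drop; pos1(id44) recv 92: fwd; pos2(id23) recv 86: fwd
Round 4: pos2(id23) recv 92: fwd; pos3(id12) recv 86: fwd
Round 5: pos3(id12) recv 92: fwd; pos4(id92) recv 86: drop
Round 6: pos4(id92) recv 92: ELECTED
Message ID 44 originates at pos 1; dropped at pos 4 in round 3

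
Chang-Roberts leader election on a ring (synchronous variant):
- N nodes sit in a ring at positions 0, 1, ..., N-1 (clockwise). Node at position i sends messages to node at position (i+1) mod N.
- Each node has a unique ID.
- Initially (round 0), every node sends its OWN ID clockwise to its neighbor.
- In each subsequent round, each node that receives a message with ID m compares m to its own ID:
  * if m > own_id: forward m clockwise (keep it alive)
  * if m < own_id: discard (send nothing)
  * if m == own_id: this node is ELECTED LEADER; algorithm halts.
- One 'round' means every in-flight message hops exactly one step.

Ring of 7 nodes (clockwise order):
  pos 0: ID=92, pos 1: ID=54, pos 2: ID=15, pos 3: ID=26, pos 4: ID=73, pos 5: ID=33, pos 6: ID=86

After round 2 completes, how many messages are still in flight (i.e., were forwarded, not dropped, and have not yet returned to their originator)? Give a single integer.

Round 1: pos1(id54) recv 92: fwd; pos2(id15) recv 54: fwd; pos3(id26) recv 15: drop; pos4(id73) recv 26: drop; pos5(id33) recv 73: fwd; pos6(id86) recv 33: drop; pos0(id92) recv 86: drop
Round 2: pos2(id15) recv 92: fwd; pos3(id26) recv 54: fwd; pos6(id86) recv 73: drop
After round 2: 2 messages still in flight

Answer: 2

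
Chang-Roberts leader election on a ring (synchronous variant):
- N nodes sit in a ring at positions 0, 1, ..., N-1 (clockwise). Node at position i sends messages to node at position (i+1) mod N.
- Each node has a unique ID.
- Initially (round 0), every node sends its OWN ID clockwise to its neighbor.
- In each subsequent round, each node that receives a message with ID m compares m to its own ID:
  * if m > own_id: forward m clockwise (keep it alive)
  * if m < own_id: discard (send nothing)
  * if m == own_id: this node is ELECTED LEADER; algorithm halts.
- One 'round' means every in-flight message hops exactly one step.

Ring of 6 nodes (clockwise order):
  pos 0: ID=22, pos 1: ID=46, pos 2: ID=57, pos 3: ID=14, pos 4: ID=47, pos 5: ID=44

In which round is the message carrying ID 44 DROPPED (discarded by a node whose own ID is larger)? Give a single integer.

Answer: 2

Derivation:
Round 1: pos1(id46) recv 22: drop; pos2(id57) recv 46: drop; pos3(id14) recv 57: fwd; pos4(id47) recv 14: drop; pos5(id44) recv 47: fwd; pos0(id22) recv 44: fwd
Round 2: pos4(id47) recv 57: fwd; pos0(id22) recv 47: fwd; pos1(id46) recv 44: drop
Round 3: pos5(id44) recv 57: fwd; pos1(id46) recv 47: fwd
Round 4: pos0(id22) recv 57: fwd; pos2(id57) recv 47: drop
Round 5: pos1(id46) recv 57: fwd
Round 6: pos2(id57) recv 57: ELECTED
Message ID 44 originates at pos 5; dropped at pos 1 in round 2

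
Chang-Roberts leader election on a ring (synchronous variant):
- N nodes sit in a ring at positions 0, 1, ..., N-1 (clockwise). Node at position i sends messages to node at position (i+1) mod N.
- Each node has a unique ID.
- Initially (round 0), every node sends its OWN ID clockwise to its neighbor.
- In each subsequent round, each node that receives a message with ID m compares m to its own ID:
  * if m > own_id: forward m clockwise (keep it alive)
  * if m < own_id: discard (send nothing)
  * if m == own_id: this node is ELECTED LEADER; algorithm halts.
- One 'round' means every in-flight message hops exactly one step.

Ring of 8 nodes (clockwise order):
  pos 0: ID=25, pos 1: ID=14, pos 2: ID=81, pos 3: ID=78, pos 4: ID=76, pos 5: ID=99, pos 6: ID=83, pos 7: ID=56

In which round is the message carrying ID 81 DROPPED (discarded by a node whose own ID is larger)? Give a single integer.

Round 1: pos1(id14) recv 25: fwd; pos2(id81) recv 14: drop; pos3(id78) recv 81: fwd; pos4(id76) recv 78: fwd; pos5(id99) recv 76: drop; pos6(id83) recv 99: fwd; pos7(id56) recv 83: fwd; pos0(id25) recv 56: fwd
Round 2: pos2(id81) recv 25: drop; pos4(id76) recv 81: fwd; pos5(id99) recv 78: drop; pos7(id56) recv 99: fwd; pos0(id25) recv 83: fwd; pos1(id14) recv 56: fwd
Round 3: pos5(id99) recv 81: drop; pos0(id25) recv 99: fwd; pos1(id14) recv 83: fwd; pos2(id81) recv 56: drop
Round 4: pos1(id14) recv 99: fwd; pos2(id81) recv 83: fwd
Round 5: pos2(id81) recv 99: fwd; pos3(id78) recv 83: fwd
Round 6: pos3(id78) recv 99: fwd; pos4(id76) recv 83: fwd
Round 7: pos4(id76) recv 99: fwd; pos5(id99) recv 83: drop
Round 8: pos5(id99) recv 99: ELECTED
Message ID 81 originates at pos 2; dropped at pos 5 in round 3

Answer: 3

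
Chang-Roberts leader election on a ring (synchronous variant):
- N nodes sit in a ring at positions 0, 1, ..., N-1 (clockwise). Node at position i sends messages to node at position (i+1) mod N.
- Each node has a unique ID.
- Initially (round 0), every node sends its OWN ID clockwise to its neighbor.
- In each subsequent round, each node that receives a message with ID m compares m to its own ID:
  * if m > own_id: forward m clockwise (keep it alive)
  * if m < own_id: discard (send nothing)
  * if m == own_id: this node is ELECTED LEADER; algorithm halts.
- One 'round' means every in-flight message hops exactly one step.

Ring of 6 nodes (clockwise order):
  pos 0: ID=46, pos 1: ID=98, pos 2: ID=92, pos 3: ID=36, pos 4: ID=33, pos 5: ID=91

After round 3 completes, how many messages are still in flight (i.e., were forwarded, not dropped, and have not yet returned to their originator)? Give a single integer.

Round 1: pos1(id98) recv 46: drop; pos2(id92) recv 98: fwd; pos3(id36) recv 92: fwd; pos4(id33) recv 36: fwd; pos5(id91) recv 33: drop; pos0(id46) recv 91: fwd
Round 2: pos3(id36) recv 98: fwd; pos4(id33) recv 92: fwd; pos5(id91) recv 36: drop; pos1(id98) recv 91: drop
Round 3: pos4(id33) recv 98: fwd; pos5(id91) recv 92: fwd
After round 3: 2 messages still in flight

Answer: 2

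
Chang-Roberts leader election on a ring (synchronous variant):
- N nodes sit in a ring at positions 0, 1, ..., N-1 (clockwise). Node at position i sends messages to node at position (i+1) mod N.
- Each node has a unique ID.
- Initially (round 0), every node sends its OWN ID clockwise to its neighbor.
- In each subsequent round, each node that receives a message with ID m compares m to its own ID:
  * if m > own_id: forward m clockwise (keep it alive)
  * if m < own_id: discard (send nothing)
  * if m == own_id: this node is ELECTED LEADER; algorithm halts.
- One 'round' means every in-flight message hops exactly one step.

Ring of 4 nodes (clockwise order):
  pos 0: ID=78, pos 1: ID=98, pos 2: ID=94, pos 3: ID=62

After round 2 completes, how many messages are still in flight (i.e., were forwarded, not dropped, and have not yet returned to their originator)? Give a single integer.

Round 1: pos1(id98) recv 78: drop; pos2(id94) recv 98: fwd; pos3(id62) recv 94: fwd; pos0(id78) recv 62: drop
Round 2: pos3(id62) recv 98: fwd; pos0(id78) recv 94: fwd
After round 2: 2 messages still in flight

Answer: 2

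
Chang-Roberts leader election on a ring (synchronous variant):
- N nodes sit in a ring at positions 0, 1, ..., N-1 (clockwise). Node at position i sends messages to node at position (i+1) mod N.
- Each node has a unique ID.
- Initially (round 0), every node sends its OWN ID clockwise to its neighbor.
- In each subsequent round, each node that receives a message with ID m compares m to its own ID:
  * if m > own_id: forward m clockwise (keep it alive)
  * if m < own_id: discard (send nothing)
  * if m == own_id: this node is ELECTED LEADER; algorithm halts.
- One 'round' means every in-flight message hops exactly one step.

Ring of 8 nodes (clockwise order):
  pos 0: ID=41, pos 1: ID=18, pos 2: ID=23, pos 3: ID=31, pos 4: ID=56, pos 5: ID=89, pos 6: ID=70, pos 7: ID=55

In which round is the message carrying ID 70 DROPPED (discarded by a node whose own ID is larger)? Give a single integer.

Answer: 7

Derivation:
Round 1: pos1(id18) recv 41: fwd; pos2(id23) recv 18: drop; pos3(id31) recv 23: drop; pos4(id56) recv 31: drop; pos5(id89) recv 56: drop; pos6(id70) recv 89: fwd; pos7(id55) recv 70: fwd; pos0(id41) recv 55: fwd
Round 2: pos2(id23) recv 41: fwd; pos7(id55) recv 89: fwd; pos0(id41) recv 70: fwd; pos1(id18) recv 55: fwd
Round 3: pos3(id31) recv 41: fwd; pos0(id41) recv 89: fwd; pos1(id18) recv 70: fwd; pos2(id23) recv 55: fwd
Round 4: pos4(id56) recv 41: drop; pos1(id18) recv 89: fwd; pos2(id23) recv 70: fwd; pos3(id31) recv 55: fwd
Round 5: pos2(id23) recv 89: fwd; pos3(id31) recv 70: fwd; pos4(id56) recv 55: drop
Round 6: pos3(id31) recv 89: fwd; pos4(id56) recv 70: fwd
Round 7: pos4(id56) recv 89: fwd; pos5(id89) recv 70: drop
Round 8: pos5(id89) recv 89: ELECTED
Message ID 70 originates at pos 6; dropped at pos 5 in round 7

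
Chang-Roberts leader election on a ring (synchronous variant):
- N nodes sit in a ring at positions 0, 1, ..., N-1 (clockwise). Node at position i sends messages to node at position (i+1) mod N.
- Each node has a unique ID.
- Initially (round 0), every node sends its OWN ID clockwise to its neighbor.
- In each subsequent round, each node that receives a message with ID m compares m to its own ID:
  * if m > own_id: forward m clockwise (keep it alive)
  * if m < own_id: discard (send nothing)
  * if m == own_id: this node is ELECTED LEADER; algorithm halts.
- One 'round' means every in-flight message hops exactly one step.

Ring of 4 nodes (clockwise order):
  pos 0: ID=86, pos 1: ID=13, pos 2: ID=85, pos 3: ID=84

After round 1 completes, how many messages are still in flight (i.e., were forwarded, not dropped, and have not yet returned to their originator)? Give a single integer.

Answer: 2

Derivation:
Round 1: pos1(id13) recv 86: fwd; pos2(id85) recv 13: drop; pos3(id84) recv 85: fwd; pos0(id86) recv 84: drop
After round 1: 2 messages still in flight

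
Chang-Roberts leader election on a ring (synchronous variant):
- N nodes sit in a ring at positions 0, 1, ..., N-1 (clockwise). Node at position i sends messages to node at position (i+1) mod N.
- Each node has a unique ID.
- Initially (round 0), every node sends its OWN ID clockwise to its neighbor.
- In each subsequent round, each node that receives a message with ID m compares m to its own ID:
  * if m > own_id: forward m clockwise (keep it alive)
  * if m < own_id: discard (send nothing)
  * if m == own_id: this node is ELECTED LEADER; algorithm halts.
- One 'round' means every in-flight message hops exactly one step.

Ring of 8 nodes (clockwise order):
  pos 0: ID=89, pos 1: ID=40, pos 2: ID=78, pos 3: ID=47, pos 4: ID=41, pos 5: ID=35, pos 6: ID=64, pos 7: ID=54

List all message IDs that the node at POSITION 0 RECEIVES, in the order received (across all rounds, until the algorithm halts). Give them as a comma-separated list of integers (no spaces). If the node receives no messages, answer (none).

Answer: 54,64,78,89

Derivation:
Round 1: pos1(id40) recv 89: fwd; pos2(id78) recv 40: drop; pos3(id47) recv 78: fwd; pos4(id41) recv 47: fwd; pos5(id35) recv 41: fwd; pos6(id64) recv 35: drop; pos7(id54) recv 64: fwd; pos0(id89) recv 54: drop
Round 2: pos2(id78) recv 89: fwd; pos4(id41) recv 78: fwd; pos5(id35) recv 47: fwd; pos6(id64) recv 41: drop; pos0(id89) recv 64: drop
Round 3: pos3(id47) recv 89: fwd; pos5(id35) recv 78: fwd; pos6(id64) recv 47: drop
Round 4: pos4(id41) recv 89: fwd; pos6(id64) recv 78: fwd
Round 5: pos5(id35) recv 89: fwd; pos7(id54) recv 78: fwd
Round 6: pos6(id64) recv 89: fwd; pos0(id89) recv 78: drop
Round 7: pos7(id54) recv 89: fwd
Round 8: pos0(id89) recv 89: ELECTED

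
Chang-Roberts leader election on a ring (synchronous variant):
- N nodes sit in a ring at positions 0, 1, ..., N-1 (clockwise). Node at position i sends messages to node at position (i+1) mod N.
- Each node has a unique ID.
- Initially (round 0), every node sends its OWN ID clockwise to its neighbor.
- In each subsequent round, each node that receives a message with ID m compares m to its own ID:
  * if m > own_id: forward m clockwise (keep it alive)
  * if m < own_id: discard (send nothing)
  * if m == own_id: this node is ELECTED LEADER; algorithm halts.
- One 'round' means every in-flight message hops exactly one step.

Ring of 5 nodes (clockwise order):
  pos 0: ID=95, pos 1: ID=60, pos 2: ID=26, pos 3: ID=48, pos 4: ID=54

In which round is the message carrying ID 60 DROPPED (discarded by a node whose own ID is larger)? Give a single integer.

Answer: 4

Derivation:
Round 1: pos1(id60) recv 95: fwd; pos2(id26) recv 60: fwd; pos3(id48) recv 26: drop; pos4(id54) recv 48: drop; pos0(id95) recv 54: drop
Round 2: pos2(id26) recv 95: fwd; pos3(id48) recv 60: fwd
Round 3: pos3(id48) recv 95: fwd; pos4(id54) recv 60: fwd
Round 4: pos4(id54) recv 95: fwd; pos0(id95) recv 60: drop
Round 5: pos0(id95) recv 95: ELECTED
Message ID 60 originates at pos 1; dropped at pos 0 in round 4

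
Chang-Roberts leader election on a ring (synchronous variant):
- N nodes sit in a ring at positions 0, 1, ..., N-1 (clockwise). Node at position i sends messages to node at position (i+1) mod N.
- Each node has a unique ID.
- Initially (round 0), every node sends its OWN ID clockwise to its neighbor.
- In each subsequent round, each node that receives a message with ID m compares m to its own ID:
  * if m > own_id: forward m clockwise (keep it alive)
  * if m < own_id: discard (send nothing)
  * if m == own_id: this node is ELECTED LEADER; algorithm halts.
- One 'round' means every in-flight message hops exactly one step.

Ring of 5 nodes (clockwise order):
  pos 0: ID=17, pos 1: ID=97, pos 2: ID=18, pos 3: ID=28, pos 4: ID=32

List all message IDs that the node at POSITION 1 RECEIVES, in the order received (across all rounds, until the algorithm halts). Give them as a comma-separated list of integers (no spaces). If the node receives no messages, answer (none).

Answer: 17,32,97

Derivation:
Round 1: pos1(id97) recv 17: drop; pos2(id18) recv 97: fwd; pos3(id28) recv 18: drop; pos4(id32) recv 28: drop; pos0(id17) recv 32: fwd
Round 2: pos3(id28) recv 97: fwd; pos1(id97) recv 32: drop
Round 3: pos4(id32) recv 97: fwd
Round 4: pos0(id17) recv 97: fwd
Round 5: pos1(id97) recv 97: ELECTED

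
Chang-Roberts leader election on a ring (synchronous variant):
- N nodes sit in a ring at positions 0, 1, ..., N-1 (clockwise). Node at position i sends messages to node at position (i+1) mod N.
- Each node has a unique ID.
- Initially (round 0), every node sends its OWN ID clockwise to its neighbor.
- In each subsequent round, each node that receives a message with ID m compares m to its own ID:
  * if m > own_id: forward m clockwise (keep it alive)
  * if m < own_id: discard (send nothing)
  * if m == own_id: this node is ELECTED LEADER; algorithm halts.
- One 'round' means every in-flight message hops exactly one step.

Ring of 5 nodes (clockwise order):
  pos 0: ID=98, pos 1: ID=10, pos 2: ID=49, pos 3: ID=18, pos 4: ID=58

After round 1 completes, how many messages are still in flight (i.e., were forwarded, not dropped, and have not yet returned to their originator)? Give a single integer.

Round 1: pos1(id10) recv 98: fwd; pos2(id49) recv 10: drop; pos3(id18) recv 49: fwd; pos4(id58) recv 18: drop; pos0(id98) recv 58: drop
After round 1: 2 messages still in flight

Answer: 2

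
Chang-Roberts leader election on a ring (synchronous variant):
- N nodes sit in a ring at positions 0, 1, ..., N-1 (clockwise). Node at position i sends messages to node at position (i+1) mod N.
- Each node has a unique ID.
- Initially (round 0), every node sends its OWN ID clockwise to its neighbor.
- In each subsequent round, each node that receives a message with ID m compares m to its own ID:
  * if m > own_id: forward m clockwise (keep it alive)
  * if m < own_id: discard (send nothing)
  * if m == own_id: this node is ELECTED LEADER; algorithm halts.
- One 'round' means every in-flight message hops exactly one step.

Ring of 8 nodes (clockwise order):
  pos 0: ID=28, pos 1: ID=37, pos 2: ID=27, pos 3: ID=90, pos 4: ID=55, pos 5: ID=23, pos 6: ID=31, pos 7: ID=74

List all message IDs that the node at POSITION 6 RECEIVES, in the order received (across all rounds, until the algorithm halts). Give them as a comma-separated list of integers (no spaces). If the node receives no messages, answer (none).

Round 1: pos1(id37) recv 28: drop; pos2(id27) recv 37: fwd; pos3(id90) recv 27: drop; pos4(id55) recv 90: fwd; pos5(id23) recv 55: fwd; pos6(id31) recv 23: drop; pos7(id74) recv 31: drop; pos0(id28) recv 74: fwd
Round 2: pos3(id90) recv 37: drop; pos5(id23) recv 90: fwd; pos6(id31) recv 55: fwd; pos1(id37) recv 74: fwd
Round 3: pos6(id31) recv 90: fwd; pos7(id74) recv 55: drop; pos2(id27) recv 74: fwd
Round 4: pos7(id74) recv 90: fwd; pos3(id90) recv 74: drop
Round 5: pos0(id28) recv 90: fwd
Round 6: pos1(id37) recv 90: fwd
Round 7: pos2(id27) recv 90: fwd
Round 8: pos3(id90) recv 90: ELECTED

Answer: 23,55,90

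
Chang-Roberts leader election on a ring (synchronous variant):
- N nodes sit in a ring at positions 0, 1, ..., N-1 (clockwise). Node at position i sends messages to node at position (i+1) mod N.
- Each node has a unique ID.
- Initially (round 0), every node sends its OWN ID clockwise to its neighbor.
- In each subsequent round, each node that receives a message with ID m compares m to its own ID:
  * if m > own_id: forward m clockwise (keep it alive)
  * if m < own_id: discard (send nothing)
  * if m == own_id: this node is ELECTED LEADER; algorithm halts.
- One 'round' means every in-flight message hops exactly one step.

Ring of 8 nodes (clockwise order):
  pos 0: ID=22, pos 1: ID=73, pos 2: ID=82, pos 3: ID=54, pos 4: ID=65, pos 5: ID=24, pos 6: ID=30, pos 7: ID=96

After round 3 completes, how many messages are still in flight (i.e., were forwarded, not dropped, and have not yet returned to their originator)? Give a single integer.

Round 1: pos1(id73) recv 22: drop; pos2(id82) recv 73: drop; pos3(id54) recv 82: fwd; pos4(id65) recv 54: drop; pos5(id24) recv 65: fwd; pos6(id30) recv 24: drop; pos7(id96) recv 30: drop; pos0(id22) recv 96: fwd
Round 2: pos4(id65) recv 82: fwd; pos6(id30) recv 65: fwd; pos1(id73) recv 96: fwd
Round 3: pos5(id24) recv 82: fwd; pos7(id96) recv 65: drop; pos2(id82) recv 96: fwd
After round 3: 2 messages still in flight

Answer: 2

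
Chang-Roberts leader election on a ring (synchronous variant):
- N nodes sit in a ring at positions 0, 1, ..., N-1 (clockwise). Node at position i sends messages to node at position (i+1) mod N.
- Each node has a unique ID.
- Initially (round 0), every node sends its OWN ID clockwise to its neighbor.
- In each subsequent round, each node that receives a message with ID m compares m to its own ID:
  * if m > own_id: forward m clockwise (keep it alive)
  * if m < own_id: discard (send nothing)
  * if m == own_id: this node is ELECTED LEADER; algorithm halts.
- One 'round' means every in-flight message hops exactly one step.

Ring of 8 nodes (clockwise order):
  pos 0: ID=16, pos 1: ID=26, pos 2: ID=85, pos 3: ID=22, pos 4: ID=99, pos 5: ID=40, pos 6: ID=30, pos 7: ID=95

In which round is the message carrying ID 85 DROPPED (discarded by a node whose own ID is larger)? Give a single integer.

Answer: 2

Derivation:
Round 1: pos1(id26) recv 16: drop; pos2(id85) recv 26: drop; pos3(id22) recv 85: fwd; pos4(id99) recv 22: drop; pos5(id40) recv 99: fwd; pos6(id30) recv 40: fwd; pos7(id95) recv 30: drop; pos0(id16) recv 95: fwd
Round 2: pos4(id99) recv 85: drop; pos6(id30) recv 99: fwd; pos7(id95) recv 40: drop; pos1(id26) recv 95: fwd
Round 3: pos7(id95) recv 99: fwd; pos2(id85) recv 95: fwd
Round 4: pos0(id16) recv 99: fwd; pos3(id22) recv 95: fwd
Round 5: pos1(id26) recv 99: fwd; pos4(id99) recv 95: drop
Round 6: pos2(id85) recv 99: fwd
Round 7: pos3(id22) recv 99: fwd
Round 8: pos4(id99) recv 99: ELECTED
Message ID 85 originates at pos 2; dropped at pos 4 in round 2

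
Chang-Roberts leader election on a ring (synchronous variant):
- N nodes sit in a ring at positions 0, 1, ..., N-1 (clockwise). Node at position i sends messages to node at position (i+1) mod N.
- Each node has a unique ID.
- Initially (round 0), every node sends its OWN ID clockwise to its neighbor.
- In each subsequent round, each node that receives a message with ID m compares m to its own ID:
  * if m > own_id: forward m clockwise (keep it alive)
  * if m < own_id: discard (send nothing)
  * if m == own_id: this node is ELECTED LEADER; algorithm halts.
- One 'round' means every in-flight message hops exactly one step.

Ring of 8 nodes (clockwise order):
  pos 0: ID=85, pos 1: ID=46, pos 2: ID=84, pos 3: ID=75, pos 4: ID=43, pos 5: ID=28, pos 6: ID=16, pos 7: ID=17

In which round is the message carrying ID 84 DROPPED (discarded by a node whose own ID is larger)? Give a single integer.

Answer: 6

Derivation:
Round 1: pos1(id46) recv 85: fwd; pos2(id84) recv 46: drop; pos3(id75) recv 84: fwd; pos4(id43) recv 75: fwd; pos5(id28) recv 43: fwd; pos6(id16) recv 28: fwd; pos7(id17) recv 16: drop; pos0(id85) recv 17: drop
Round 2: pos2(id84) recv 85: fwd; pos4(id43) recv 84: fwd; pos5(id28) recv 75: fwd; pos6(id16) recv 43: fwd; pos7(id17) recv 28: fwd
Round 3: pos3(id75) recv 85: fwd; pos5(id28) recv 84: fwd; pos6(id16) recv 75: fwd; pos7(id17) recv 43: fwd; pos0(id85) recv 28: drop
Round 4: pos4(id43) recv 85: fwd; pos6(id16) recv 84: fwd; pos7(id17) recv 75: fwd; pos0(id85) recv 43: drop
Round 5: pos5(id28) recv 85: fwd; pos7(id17) recv 84: fwd; pos0(id85) recv 75: drop
Round 6: pos6(id16) recv 85: fwd; pos0(id85) recv 84: drop
Round 7: pos7(id17) recv 85: fwd
Round 8: pos0(id85) recv 85: ELECTED
Message ID 84 originates at pos 2; dropped at pos 0 in round 6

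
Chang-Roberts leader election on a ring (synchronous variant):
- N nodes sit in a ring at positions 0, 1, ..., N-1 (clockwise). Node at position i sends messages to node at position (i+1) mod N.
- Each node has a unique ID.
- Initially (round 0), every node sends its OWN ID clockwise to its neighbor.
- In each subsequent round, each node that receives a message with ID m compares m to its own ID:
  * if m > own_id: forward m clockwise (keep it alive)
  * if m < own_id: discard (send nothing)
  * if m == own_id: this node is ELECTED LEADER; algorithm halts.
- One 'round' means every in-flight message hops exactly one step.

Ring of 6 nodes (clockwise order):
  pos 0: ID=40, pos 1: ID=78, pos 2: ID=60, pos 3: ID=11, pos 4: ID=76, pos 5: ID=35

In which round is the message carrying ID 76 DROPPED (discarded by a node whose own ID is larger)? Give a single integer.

Answer: 3

Derivation:
Round 1: pos1(id78) recv 40: drop; pos2(id60) recv 78: fwd; pos3(id11) recv 60: fwd; pos4(id76) recv 11: drop; pos5(id35) recv 76: fwd; pos0(id40) recv 35: drop
Round 2: pos3(id11) recv 78: fwd; pos4(id76) recv 60: drop; pos0(id40) recv 76: fwd
Round 3: pos4(id76) recv 78: fwd; pos1(id78) recv 76: drop
Round 4: pos5(id35) recv 78: fwd
Round 5: pos0(id40) recv 78: fwd
Round 6: pos1(id78) recv 78: ELECTED
Message ID 76 originates at pos 4; dropped at pos 1 in round 3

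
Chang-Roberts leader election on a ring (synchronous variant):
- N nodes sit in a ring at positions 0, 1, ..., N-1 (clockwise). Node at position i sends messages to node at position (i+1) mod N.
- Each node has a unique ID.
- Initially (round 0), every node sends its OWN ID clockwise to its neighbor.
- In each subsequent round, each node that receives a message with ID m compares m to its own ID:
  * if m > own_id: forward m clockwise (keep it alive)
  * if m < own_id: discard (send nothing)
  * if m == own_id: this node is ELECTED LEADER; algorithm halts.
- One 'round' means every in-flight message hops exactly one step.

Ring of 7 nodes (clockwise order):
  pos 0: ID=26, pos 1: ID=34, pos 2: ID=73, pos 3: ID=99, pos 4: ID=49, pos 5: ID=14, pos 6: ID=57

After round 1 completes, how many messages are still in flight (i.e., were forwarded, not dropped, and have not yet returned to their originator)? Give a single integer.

Answer: 3

Derivation:
Round 1: pos1(id34) recv 26: drop; pos2(id73) recv 34: drop; pos3(id99) recv 73: drop; pos4(id49) recv 99: fwd; pos5(id14) recv 49: fwd; pos6(id57) recv 14: drop; pos0(id26) recv 57: fwd
After round 1: 3 messages still in flight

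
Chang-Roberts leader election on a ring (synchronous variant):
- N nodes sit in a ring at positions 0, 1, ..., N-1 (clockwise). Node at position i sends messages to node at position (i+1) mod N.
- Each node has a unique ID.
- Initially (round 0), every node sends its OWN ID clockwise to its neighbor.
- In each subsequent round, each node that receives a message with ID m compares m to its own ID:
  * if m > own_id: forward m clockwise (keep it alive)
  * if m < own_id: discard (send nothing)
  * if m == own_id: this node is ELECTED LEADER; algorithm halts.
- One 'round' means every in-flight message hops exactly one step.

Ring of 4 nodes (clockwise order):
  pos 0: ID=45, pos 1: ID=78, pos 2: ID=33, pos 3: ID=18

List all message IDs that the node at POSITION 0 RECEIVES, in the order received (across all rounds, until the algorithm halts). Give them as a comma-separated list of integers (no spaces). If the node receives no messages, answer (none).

Round 1: pos1(id78) recv 45: drop; pos2(id33) recv 78: fwd; pos3(id18) recv 33: fwd; pos0(id45) recv 18: drop
Round 2: pos3(id18) recv 78: fwd; pos0(id45) recv 33: drop
Round 3: pos0(id45) recv 78: fwd
Round 4: pos1(id78) recv 78: ELECTED

Answer: 18,33,78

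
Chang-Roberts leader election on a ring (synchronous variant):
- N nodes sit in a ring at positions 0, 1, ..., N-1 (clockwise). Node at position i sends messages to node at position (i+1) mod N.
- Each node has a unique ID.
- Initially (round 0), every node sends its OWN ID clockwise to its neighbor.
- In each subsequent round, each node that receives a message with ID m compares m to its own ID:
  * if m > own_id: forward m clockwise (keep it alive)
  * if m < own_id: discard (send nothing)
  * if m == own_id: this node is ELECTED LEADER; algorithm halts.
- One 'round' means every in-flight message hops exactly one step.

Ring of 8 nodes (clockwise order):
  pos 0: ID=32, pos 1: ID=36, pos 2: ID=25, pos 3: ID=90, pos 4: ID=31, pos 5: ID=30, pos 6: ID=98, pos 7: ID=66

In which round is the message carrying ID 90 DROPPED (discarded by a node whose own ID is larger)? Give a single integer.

Answer: 3

Derivation:
Round 1: pos1(id36) recv 32: drop; pos2(id25) recv 36: fwd; pos3(id90) recv 25: drop; pos4(id31) recv 90: fwd; pos5(id30) recv 31: fwd; pos6(id98) recv 30: drop; pos7(id66) recv 98: fwd; pos0(id32) recv 66: fwd
Round 2: pos3(id90) recv 36: drop; pos5(id30) recv 90: fwd; pos6(id98) recv 31: drop; pos0(id32) recv 98: fwd; pos1(id36) recv 66: fwd
Round 3: pos6(id98) recv 90: drop; pos1(id36) recv 98: fwd; pos2(id25) recv 66: fwd
Round 4: pos2(id25) recv 98: fwd; pos3(id90) recv 66: drop
Round 5: pos3(id90) recv 98: fwd
Round 6: pos4(id31) recv 98: fwd
Round 7: pos5(id30) recv 98: fwd
Round 8: pos6(id98) recv 98: ELECTED
Message ID 90 originates at pos 3; dropped at pos 6 in round 3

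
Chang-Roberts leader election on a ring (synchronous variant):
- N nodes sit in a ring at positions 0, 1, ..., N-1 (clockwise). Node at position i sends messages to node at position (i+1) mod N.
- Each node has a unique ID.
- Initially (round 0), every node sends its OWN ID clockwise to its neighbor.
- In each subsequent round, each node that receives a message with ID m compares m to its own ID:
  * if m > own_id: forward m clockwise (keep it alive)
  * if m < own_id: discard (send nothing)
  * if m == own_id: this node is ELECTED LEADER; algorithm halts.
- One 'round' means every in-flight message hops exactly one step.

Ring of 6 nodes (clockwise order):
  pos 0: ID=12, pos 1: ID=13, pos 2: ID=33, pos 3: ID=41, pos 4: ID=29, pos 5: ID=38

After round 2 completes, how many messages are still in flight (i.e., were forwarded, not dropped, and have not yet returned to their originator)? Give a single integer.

Answer: 2

Derivation:
Round 1: pos1(id13) recv 12: drop; pos2(id33) recv 13: drop; pos3(id41) recv 33: drop; pos4(id29) recv 41: fwd; pos5(id38) recv 29: drop; pos0(id12) recv 38: fwd
Round 2: pos5(id38) recv 41: fwd; pos1(id13) recv 38: fwd
After round 2: 2 messages still in flight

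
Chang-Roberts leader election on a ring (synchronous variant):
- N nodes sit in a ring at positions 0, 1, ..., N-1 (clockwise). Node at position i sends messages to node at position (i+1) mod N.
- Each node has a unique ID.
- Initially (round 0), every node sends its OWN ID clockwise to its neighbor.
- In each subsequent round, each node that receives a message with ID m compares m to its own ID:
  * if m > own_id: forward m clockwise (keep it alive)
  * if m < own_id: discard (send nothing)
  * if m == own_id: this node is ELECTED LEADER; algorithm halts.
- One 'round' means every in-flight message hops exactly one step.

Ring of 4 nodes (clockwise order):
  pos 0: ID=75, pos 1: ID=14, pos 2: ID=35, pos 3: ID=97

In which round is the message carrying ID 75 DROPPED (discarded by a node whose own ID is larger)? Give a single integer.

Round 1: pos1(id14) recv 75: fwd; pos2(id35) recv 14: drop; pos3(id97) recv 35: drop; pos0(id75) recv 97: fwd
Round 2: pos2(id35) recv 75: fwd; pos1(id14) recv 97: fwd
Round 3: pos3(id97) recv 75: drop; pos2(id35) recv 97: fwd
Round 4: pos3(id97) recv 97: ELECTED
Message ID 75 originates at pos 0; dropped at pos 3 in round 3

Answer: 3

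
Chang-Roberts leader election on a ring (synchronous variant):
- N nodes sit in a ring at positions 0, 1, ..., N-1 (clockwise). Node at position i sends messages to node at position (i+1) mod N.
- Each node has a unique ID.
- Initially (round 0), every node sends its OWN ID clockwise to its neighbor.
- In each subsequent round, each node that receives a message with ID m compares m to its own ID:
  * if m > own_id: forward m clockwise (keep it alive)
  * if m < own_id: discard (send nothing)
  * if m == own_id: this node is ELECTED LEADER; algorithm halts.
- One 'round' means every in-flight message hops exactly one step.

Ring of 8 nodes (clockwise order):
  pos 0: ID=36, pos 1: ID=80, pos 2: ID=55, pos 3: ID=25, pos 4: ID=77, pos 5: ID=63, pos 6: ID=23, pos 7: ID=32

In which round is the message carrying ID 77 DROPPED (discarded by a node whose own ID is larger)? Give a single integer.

Round 1: pos1(id80) recv 36: drop; pos2(id55) recv 80: fwd; pos3(id25) recv 55: fwd; pos4(id77) recv 25: drop; pos5(id63) recv 77: fwd; pos6(id23) recv 63: fwd; pos7(id32) recv 23: drop; pos0(id36) recv 32: drop
Round 2: pos3(id25) recv 80: fwd; pos4(id77) recv 55: drop; pos6(id23) recv 77: fwd; pos7(id32) recv 63: fwd
Round 3: pos4(id77) recv 80: fwd; pos7(id32) recv 77: fwd; pos0(id36) recv 63: fwd
Round 4: pos5(id63) recv 80: fwd; pos0(id36) recv 77: fwd; pos1(id80) recv 63: drop
Round 5: pos6(id23) recv 80: fwd; pos1(id80) recv 77: drop
Round 6: pos7(id32) recv 80: fwd
Round 7: pos0(id36) recv 80: fwd
Round 8: pos1(id80) recv 80: ELECTED
Message ID 77 originates at pos 4; dropped at pos 1 in round 5

Answer: 5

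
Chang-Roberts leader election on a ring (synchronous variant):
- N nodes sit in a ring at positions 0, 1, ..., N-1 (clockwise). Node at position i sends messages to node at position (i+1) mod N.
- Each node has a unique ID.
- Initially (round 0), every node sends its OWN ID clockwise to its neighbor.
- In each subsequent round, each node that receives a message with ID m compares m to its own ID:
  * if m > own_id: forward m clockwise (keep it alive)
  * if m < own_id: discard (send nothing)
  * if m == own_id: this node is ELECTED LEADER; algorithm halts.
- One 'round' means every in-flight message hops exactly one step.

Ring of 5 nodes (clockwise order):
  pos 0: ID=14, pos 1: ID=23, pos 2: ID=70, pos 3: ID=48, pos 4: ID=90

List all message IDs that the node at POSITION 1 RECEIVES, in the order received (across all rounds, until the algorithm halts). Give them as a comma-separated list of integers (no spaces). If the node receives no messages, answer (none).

Round 1: pos1(id23) recv 14: drop; pos2(id70) recv 23: drop; pos3(id48) recv 70: fwd; pos4(id90) recv 48: drop; pos0(id14) recv 90: fwd
Round 2: pos4(id90) recv 70: drop; pos1(id23) recv 90: fwd
Round 3: pos2(id70) recv 90: fwd
Round 4: pos3(id48) recv 90: fwd
Round 5: pos4(id90) recv 90: ELECTED

Answer: 14,90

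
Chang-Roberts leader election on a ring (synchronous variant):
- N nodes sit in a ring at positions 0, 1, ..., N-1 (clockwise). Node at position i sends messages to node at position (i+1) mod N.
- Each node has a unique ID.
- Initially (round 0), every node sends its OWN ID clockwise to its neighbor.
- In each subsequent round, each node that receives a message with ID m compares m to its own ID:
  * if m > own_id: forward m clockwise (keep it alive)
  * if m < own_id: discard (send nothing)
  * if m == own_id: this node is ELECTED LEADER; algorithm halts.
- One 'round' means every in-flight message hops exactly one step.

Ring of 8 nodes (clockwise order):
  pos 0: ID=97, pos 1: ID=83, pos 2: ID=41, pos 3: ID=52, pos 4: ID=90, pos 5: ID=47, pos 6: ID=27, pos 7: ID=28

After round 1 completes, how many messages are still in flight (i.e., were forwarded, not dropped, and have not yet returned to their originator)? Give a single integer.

Answer: 4

Derivation:
Round 1: pos1(id83) recv 97: fwd; pos2(id41) recv 83: fwd; pos3(id52) recv 41: drop; pos4(id90) recv 52: drop; pos5(id47) recv 90: fwd; pos6(id27) recv 47: fwd; pos7(id28) recv 27: drop; pos0(id97) recv 28: drop
After round 1: 4 messages still in flight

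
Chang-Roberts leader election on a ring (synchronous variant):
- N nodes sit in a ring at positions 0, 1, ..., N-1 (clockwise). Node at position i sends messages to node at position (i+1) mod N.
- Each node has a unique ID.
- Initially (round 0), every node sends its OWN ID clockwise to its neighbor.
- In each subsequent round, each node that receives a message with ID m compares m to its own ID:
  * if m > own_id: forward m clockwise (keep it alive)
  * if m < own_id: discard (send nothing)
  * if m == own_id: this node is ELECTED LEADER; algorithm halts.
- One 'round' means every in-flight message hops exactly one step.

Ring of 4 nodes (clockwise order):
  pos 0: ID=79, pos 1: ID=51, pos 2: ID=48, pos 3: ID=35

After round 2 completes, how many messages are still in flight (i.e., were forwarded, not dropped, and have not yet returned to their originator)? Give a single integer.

Answer: 2

Derivation:
Round 1: pos1(id51) recv 79: fwd; pos2(id48) recv 51: fwd; pos3(id35) recv 48: fwd; pos0(id79) recv 35: drop
Round 2: pos2(id48) recv 79: fwd; pos3(id35) recv 51: fwd; pos0(id79) recv 48: drop
After round 2: 2 messages still in flight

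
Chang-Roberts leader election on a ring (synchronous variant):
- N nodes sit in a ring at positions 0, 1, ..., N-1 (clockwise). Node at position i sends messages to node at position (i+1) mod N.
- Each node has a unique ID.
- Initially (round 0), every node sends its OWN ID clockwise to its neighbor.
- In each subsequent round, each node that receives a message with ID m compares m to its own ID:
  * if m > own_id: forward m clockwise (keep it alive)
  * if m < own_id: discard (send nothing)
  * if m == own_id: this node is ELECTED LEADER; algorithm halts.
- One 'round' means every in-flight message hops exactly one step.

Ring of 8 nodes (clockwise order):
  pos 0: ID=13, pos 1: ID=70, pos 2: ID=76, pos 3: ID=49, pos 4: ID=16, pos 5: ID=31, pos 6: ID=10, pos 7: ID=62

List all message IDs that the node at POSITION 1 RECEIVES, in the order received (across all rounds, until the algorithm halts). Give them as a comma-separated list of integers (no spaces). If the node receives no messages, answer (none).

Answer: 13,62,76

Derivation:
Round 1: pos1(id70) recv 13: drop; pos2(id76) recv 70: drop; pos3(id49) recv 76: fwd; pos4(id16) recv 49: fwd; pos5(id31) recv 16: drop; pos6(id10) recv 31: fwd; pos7(id62) recv 10: drop; pos0(id13) recv 62: fwd
Round 2: pos4(id16) recv 76: fwd; pos5(id31) recv 49: fwd; pos7(id62) recv 31: drop; pos1(id70) recv 62: drop
Round 3: pos5(id31) recv 76: fwd; pos6(id10) recv 49: fwd
Round 4: pos6(id10) recv 76: fwd; pos7(id62) recv 49: drop
Round 5: pos7(id62) recv 76: fwd
Round 6: pos0(id13) recv 76: fwd
Round 7: pos1(id70) recv 76: fwd
Round 8: pos2(id76) recv 76: ELECTED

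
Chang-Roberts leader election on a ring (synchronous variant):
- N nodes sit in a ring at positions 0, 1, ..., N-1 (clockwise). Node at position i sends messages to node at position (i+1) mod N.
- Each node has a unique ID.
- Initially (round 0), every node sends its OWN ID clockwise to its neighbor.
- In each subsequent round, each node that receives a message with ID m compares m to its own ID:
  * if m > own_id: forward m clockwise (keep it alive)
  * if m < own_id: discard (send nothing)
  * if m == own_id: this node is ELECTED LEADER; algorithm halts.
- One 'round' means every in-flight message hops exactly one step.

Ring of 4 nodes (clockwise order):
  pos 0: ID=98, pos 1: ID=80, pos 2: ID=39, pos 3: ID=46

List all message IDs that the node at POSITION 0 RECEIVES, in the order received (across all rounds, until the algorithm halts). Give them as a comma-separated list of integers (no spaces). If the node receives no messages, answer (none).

Round 1: pos1(id80) recv 98: fwd; pos2(id39) recv 80: fwd; pos3(id46) recv 39: drop; pos0(id98) recv 46: drop
Round 2: pos2(id39) recv 98: fwd; pos3(id46) recv 80: fwd
Round 3: pos3(id46) recv 98: fwd; pos0(id98) recv 80: drop
Round 4: pos0(id98) recv 98: ELECTED

Answer: 46,80,98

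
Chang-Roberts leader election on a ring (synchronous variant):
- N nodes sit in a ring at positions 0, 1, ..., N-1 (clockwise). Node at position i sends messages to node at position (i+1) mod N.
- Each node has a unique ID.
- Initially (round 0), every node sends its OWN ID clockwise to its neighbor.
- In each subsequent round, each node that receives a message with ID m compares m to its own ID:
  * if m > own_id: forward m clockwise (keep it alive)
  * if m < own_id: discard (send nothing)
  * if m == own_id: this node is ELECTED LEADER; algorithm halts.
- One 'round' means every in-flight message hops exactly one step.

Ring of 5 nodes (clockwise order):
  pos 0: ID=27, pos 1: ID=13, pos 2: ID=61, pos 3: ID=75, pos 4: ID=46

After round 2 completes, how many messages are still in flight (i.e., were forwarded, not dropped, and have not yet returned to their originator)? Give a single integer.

Round 1: pos1(id13) recv 27: fwd; pos2(id61) recv 13: drop; pos3(id75) recv 61: drop; pos4(id46) recv 75: fwd; pos0(id27) recv 46: fwd
Round 2: pos2(id61) recv 27: drop; pos0(id27) recv 75: fwd; pos1(id13) recv 46: fwd
After round 2: 2 messages still in flight

Answer: 2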